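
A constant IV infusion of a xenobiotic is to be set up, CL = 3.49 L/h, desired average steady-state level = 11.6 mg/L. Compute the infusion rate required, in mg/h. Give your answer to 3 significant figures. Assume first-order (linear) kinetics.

At steady state, infusion rate R₀ = Css × CL = 11.6 × 3.490 = 40.48 mg/h

40.5 mg/h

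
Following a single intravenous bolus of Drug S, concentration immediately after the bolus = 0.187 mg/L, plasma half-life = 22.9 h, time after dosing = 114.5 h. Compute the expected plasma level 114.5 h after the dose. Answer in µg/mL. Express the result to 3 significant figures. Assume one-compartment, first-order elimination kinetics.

k = ln2 / t½ = 0.693147 / 22.9 = 0.03027 h⁻¹
t / t½ = 114.5 / 22.9 = 5 half-lives
C = C₀ × (1/2)^5 = 0.1870 × 0.03125 = 0.005844 mg/L
(0.005844 mg/L = 0.005844 µg/mL)

0.00584 µg/mL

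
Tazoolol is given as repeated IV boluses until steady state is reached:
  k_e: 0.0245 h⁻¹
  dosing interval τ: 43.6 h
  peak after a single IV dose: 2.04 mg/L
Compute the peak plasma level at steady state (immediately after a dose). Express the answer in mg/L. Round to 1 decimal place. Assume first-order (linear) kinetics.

3.1 mg/L

e^(−kτ) = e^(−0.02450 × 43.6) = 0.3436
Accumulation ratio R = 1 / (1 − e^(−kτ)) = 1 / (1 − 0.3436) = 1.523
Steady-state peak = C₀ × R = 2.04 × 1.523 = 3.107 mg/L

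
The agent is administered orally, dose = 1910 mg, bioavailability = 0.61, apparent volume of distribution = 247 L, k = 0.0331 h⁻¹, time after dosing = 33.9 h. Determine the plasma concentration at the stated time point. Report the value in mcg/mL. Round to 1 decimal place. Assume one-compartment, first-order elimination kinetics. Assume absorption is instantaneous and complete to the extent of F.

1.5 mcg/mL

Amount reaching circulation = F × Dose = 0.61 × 1910 = 1165 mg
C₀ = F·Dose / Vd = 1165 / 247 = 4.717 mg/L
C = C₀ · e^(−k·t) = 4.717 × e^(−0.03310 × 33.9)
  = 4.717 × 0.3256 = 1.536 mg/L
(1.536 mg/L = 1.536 mcg/mL)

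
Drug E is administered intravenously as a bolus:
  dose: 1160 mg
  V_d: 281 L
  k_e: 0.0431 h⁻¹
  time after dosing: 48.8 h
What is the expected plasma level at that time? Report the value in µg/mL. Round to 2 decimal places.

0.50 µg/mL

C₀ = Dose / Vd = 1160 / 281 = 4.128 mg/L
C = C₀ · e^(−k·t) = 4.128 × e^(−0.04310 × 48.8)
  = 4.128 × 0.1221 = 0.5040 mg/L
(0.5040 mg/L = 0.5040 µg/mL)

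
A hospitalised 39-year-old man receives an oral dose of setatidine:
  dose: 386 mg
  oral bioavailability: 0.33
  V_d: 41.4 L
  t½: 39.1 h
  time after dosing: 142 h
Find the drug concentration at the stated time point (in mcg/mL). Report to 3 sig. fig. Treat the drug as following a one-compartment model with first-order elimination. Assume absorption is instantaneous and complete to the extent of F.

0.248 mcg/mL

Amount reaching circulation = F × Dose = 0.33 × 386.0 = 127.4 mg
C₀ = F·Dose / Vd = 127.4 / 41.4 = 3.077 mg/L
k = ln2 / t½ = 0.693147 / 39.1 = 0.01773 h⁻¹
C = C₀ · e^(−k·t) = 3.077 × e^(−0.01773 × 142)
  = 3.077 × 0.08065 = 0.2482 mg/L
(0.2482 mg/L = 0.2482 mcg/mL)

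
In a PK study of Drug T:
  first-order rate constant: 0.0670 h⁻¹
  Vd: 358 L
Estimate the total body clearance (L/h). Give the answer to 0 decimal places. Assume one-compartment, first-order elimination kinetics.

CL = k × Vd = 0.0670 × 358 = 23.99 L/h

24 L/h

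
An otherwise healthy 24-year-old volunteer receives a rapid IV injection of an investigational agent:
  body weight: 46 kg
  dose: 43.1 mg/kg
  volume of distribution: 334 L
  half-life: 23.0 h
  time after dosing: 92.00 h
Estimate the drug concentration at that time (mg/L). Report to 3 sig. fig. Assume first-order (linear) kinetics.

Total dose = 43.1 × 46 = 1983 mg
C₀ = Dose / Vd = 1983 / 334 = 5.937 mg/L
k = ln2 / t½ = 0.693147 / 23.0 = 0.03014 h⁻¹
t / t½ = 92.00 / 23.0 = 4 half-lives
C = C₀ × (1/2)^4 = 5.937 × 0.06250 = 0.3711 mg/L

0.371 mg/L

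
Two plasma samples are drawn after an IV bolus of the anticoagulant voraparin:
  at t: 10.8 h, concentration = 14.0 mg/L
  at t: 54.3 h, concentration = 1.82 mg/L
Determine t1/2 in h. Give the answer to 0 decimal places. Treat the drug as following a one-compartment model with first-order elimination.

15 h

k = ln(C₁/C₂) / (t₂ − t₁) = ln(14.0/1.82) / (54.3 − 10.8)
  = 2.040 / 43.50 = 0.04690 h⁻¹
t½ = ln2 / k = 0.693147 / 0.04690 = 14.78 h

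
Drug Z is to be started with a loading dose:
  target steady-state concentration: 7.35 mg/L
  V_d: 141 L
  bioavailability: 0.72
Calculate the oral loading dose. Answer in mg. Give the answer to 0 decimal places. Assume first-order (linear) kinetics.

LD = Css × Vd / F = 7.35 × 141 / 0.72 = 1439 mg

1439 mg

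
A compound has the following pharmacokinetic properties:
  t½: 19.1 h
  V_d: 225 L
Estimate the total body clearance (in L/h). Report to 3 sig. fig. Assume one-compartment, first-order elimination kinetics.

8.17 L/h

k = ln2 / t½ = 0.693147 / 19.1 = 0.03629 h⁻¹
CL = k × Vd = 0.03629 × 225 = 8.165 L/h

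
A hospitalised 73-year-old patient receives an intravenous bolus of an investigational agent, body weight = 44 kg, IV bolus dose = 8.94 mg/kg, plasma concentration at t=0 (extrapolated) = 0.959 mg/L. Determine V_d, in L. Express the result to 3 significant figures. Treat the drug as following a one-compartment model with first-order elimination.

Dose = 8.94 × 44 = 393.4 mg
Vd = Dose / C₀ = 393.4 / 0.959 = 410.2 L

410 L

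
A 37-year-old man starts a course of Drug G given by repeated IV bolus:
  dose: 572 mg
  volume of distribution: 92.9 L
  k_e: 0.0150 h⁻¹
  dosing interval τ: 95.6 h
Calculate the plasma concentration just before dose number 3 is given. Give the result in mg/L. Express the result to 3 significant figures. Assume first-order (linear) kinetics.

C₀ per dose = Dose / Vd = 572 / 92.9 = 6.157 mg/L
Fraction remaining after one interval: r = e^(−kτ) = e^(−0.01500 × 95.6) = 0.2384
Before dose 3, 2 doses have been given (aged 1τ, 2τ).
C_trough = C₀ × (r + r²) = 6.157 × (0.2384 + 0.05683) = 1.818 mg/L

1.82 mg/L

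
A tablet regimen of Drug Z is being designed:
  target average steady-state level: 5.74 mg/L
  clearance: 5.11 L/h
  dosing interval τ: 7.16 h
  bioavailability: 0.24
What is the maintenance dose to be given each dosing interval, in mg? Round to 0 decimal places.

At steady state, F × (Dose/τ) = Css × CL.
Dose = Css × CL × τ / F = 5.74 × 5.110 × 7.16 / 0.24 = 875.1 mg

875 mg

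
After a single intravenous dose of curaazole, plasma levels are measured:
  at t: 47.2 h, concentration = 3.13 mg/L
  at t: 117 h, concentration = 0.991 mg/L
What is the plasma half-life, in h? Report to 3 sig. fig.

42.1 h

k = ln(C₁/C₂) / (t₂ − t₁) = ln(3.13/0.991) / (117 − 47.2)
  = 1.150 / 69.80 = 0.01648 h⁻¹
t½ = ln2 / k = 0.693147 / 0.01648 = 42.06 h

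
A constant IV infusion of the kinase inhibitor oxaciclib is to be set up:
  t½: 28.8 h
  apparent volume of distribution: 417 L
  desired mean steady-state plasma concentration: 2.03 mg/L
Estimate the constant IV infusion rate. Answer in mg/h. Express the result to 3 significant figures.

20.4 mg/h

k = ln2 / t½ = 0.693147 / 28.8 = 0.02407 h⁻¹
CL = k × Vd = 0.02407 × 417 = 10.04 L/h
At steady state, infusion rate R₀ = Css × CL = 2.03 × 10.04 = 20.38 mg/h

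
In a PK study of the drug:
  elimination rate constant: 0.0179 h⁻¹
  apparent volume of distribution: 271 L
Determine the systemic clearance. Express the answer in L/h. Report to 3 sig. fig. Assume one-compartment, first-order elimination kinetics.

CL = k × Vd = 0.0179 × 271 = 4.851 L/h

4.85 L/h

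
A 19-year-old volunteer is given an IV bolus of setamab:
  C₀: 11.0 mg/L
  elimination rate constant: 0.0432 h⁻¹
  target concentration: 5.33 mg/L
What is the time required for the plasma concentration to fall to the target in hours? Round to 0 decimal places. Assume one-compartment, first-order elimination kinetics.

t = ln(C₀ / C) / k = ln(11.00 / 5.33) / 0.04320
  = ln(2.064) / 0.04320 = 0.7246 / 0.04320 = 16.77 h

17 h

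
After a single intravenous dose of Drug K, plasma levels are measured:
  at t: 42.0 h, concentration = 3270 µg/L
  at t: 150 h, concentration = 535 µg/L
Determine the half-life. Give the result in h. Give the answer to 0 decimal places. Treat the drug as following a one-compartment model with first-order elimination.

41 h

k = ln(C₁/C₂) / (t₂ − t₁) = ln(3270/535) / (150 − 42.0)
  = 1.810 / 108.0 = 0.01676 h⁻¹
t½ = ln2 / k = 0.693147 / 0.01676 = 41.36 h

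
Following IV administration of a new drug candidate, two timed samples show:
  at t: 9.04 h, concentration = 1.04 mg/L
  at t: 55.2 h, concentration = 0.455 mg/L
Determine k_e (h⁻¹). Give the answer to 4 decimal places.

k = ln(C₁/C₂) / (t₂ − t₁) = ln(1.04/0.455) / (55.2 − 9.04)
  = 0.8267 / 46.16 = 0.01791 h⁻¹

0.0179 h⁻¹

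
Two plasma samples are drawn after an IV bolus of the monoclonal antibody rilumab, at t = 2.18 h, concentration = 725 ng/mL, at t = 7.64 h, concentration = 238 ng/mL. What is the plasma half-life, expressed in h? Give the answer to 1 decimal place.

k = ln(C₁/C₂) / (t₂ − t₁) = ln(725/238) / (7.64 − 2.18)
  = 1.114 / 5.460 = 0.2040 h⁻¹
t½ = ln2 / k = 0.693147 / 0.2040 = 3.398 h

3.4 h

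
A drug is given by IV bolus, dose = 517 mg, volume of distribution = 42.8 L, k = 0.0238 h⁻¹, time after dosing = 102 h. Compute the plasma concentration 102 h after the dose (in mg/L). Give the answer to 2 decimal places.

1.07 mg/L

C₀ = Dose / Vd = 517.0 / 42.8 = 12.08 mg/L
C = C₀ · e^(−k·t) = 12.08 × e^(−0.02380 × 102)
  = 12.08 × 0.08825 = 1.066 mg/L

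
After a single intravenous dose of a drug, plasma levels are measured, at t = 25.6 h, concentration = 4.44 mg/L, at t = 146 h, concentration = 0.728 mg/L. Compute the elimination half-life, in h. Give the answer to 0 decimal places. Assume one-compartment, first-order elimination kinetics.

46 h

k = ln(C₁/C₂) / (t₂ − t₁) = ln(4.44/0.728) / (146 − 25.6)
  = 1.808 / 120.4 = 0.01502 h⁻¹
t½ = ln2 / k = 0.693147 / 0.01502 = 46.15 h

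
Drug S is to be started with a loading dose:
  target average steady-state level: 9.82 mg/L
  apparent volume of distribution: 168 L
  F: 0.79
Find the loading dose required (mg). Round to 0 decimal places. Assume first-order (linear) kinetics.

2088 mg

LD = Css × Vd / F = 9.82 × 168 / 0.79 = 2088 mg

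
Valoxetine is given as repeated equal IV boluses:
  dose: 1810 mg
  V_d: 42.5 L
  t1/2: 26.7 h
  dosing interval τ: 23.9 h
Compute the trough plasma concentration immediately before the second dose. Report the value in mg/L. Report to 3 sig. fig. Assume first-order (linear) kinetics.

22.9 mg/L

C₀ per dose = Dose / Vd = 1810 / 42.5 = 42.59 mg/L
k = ln2 / t½ = 0.693147 / 26.7 = 0.02596 h⁻¹
Fraction remaining after one interval: r = e^(−kτ) = e^(−0.02596 × 23.9) = 0.5377
Before dose 2, 1 dose has been given (aged 1τ).
C_trough = C₀ × r = 42.59 × 0.5377 = 22.90 mg/L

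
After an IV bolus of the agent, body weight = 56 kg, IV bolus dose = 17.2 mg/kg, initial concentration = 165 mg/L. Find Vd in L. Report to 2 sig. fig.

5.8 L

Dose = 17.2 × 56 = 963.2 mg
Vd = Dose / C₀ = 963.2 / 165 = 5.838 L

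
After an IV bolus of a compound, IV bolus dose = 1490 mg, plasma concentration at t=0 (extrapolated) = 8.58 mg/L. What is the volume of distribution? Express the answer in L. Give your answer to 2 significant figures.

Vd = Dose / C₀ = 1490 / 8.58 = 173.7 L

170 L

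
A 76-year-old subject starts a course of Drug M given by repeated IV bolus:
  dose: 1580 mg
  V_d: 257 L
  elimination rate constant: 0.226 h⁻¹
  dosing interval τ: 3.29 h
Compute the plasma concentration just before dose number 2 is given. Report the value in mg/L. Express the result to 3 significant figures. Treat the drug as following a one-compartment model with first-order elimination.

2.92 mg/L

C₀ per dose = Dose / Vd = 1580 / 257 = 6.148 mg/L
Fraction remaining after one interval: r = e^(−kτ) = e^(−0.2260 × 3.29) = 0.4754
Before dose 2, 1 dose has been given (aged 1τ).
C_trough = C₀ × r = 6.148 × 0.4754 = 2.923 mg/L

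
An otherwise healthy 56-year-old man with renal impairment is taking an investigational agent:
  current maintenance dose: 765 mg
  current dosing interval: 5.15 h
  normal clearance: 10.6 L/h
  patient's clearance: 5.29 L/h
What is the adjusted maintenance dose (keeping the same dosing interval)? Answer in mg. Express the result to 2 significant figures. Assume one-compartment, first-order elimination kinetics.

To keep the same average steady-state level, dosing rate must scale with clearance.
CL ratio = 5.29 / 10.6 = 0.4991
New dose (same interval) = 765 × 0.4991 = 381.8 mg

380 mg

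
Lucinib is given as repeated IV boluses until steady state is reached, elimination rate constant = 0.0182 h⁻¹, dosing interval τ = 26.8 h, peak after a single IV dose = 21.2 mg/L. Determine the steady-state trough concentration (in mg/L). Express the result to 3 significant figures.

33.7 mg/L

e^(−kτ) = e^(−0.01820 × 26.8) = 0.6140
Accumulation ratio R = 1 / (1 − e^(−kτ)) = 1 / (1 − 0.6140) = 2.591
Steady-state trough = C₀ × R × e^(−kτ) = 21.2 × 2.591 × 0.6140 = 33.73 mg/L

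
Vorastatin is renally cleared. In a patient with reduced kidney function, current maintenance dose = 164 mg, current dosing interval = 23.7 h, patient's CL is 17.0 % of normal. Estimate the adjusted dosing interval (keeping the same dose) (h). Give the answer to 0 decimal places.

139 h

To keep the same average steady-state level, dosing rate must scale with clearance.
CL ratio = 17.0 / 100 = 0.1700
New interval (same dose) = 23.7 / 0.1700 = 139.4 h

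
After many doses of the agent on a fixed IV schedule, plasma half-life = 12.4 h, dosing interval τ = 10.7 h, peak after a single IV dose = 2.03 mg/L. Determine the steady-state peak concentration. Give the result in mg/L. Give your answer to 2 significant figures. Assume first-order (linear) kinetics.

k = ln2 / t½ = 0.693147 / 12.4 = 0.05590 h⁻¹
e^(−kτ) = e^(−0.05590 × 10.7) = 0.5498
Accumulation ratio R = 1 / (1 − e^(−kτ)) = 1 / (1 − 0.5498) = 2.221
Steady-state peak = C₀ × R = 2.03 × 2.221 = 4.509 mg/L

4.5 mg/L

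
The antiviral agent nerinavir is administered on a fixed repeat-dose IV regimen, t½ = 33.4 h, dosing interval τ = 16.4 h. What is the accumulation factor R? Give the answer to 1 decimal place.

3.5

k = ln2 / t½ = 0.693147 / 33.4 = 0.02075 h⁻¹
e^(−kτ) = e^(−0.02075 × 16.4) = 0.7116
Accumulation ratio R = 1 / (1 − e^(−kτ)) = 1 / (1 − 0.7116) = 3.467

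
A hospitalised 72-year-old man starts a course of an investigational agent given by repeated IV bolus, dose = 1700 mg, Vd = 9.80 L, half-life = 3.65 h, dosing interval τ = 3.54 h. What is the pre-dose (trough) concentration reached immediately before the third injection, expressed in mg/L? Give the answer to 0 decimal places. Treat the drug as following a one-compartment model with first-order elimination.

134 mg/L

C₀ per dose = Dose / Vd = 1700 / 9.80 = 173.5 mg/L
k = ln2 / t½ = 0.693147 / 3.65 = 0.1899 h⁻¹
Fraction remaining after one interval: r = e^(−kτ) = e^(−0.1899 × 3.54) = 0.5106
Before dose 3, 2 doses have been given (aged 1τ, 2τ).
C_trough = C₀ × (r + r²) = 173.5 × (0.5106 + 0.2607) = 133.8 mg/L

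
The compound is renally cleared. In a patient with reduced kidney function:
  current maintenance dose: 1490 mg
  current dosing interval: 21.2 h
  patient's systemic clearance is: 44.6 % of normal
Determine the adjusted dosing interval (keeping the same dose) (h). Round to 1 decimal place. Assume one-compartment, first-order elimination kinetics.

To keep the same average steady-state level, dosing rate must scale with clearance.
CL ratio = 44.6 / 100 = 0.4460
New interval (same dose) = 21.2 / 0.4460 = 47.53 h

47.5 h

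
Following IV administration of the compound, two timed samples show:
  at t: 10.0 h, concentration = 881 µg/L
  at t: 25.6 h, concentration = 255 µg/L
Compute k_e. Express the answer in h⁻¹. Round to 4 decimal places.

k = ln(C₁/C₂) / (t₂ − t₁) = ln(881/255) / (25.6 − 10.0)
  = 1.240 / 15.60 = 0.07949 h⁻¹

0.0795 h⁻¹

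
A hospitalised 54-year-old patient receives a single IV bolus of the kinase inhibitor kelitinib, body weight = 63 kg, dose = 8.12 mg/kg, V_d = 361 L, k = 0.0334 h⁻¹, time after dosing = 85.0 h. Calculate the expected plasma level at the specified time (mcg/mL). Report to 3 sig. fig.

0.0829 mcg/mL

Total dose = 8.12 × 63 = 511.6 mg
C₀ = Dose / Vd = 511.6 / 361 = 1.417 mg/L
C = C₀ · e^(−k·t) = 1.417 × e^(−0.03340 × 85.0)
  = 1.417 × 0.05848 = 0.08287 mg/L
(0.08287 mg/L = 0.08287 mcg/mL)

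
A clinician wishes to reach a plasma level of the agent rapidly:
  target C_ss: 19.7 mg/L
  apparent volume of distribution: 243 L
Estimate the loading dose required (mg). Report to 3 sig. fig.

LD = Css × Vd = 19.7 × 243 = 4787 mg

4790 mg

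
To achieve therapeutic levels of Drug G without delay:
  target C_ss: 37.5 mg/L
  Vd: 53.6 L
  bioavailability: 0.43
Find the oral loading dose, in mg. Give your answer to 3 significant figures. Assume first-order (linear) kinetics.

LD = Css × Vd / F = 37.5 × 53.6 / 0.43 = 4674 mg

4670 mg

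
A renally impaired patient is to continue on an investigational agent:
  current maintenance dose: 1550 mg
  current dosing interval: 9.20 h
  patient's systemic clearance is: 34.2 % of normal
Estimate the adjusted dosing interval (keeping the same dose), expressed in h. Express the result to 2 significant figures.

To keep the same average steady-state level, dosing rate must scale with clearance.
CL ratio = 34.2 / 100 = 0.3420
New interval (same dose) = 9.20 / 0.3420 = 26.90 h

27 h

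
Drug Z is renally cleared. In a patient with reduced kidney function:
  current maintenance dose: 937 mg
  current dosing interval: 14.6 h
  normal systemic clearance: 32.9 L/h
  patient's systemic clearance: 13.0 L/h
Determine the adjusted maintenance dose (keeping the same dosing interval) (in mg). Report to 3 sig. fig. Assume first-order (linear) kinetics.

370 mg

To keep the same average steady-state level, dosing rate must scale with clearance.
CL ratio = 13.0 / 32.9 = 0.3951
New dose (same interval) = 937 × 0.3951 = 370.2 mg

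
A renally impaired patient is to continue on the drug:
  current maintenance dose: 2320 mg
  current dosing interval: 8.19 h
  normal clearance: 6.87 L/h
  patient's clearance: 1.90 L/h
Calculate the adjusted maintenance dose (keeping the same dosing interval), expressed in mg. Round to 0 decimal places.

To keep the same average steady-state level, dosing rate must scale with clearance.
CL ratio = 1.90 / 6.87 = 0.2766
New dose (same interval) = 2320 × 0.2766 = 641.7 mg

642 mg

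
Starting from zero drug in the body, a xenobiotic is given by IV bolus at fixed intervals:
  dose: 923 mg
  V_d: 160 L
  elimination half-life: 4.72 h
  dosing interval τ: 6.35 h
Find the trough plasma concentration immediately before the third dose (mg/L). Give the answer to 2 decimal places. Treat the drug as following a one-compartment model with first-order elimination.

C₀ per dose = Dose / Vd = 923 / 160 = 5.769 mg/L
k = ln2 / t½ = 0.693147 / 4.72 = 0.1469 h⁻¹
Fraction remaining after one interval: r = e^(−kτ) = e^(−0.1469 × 6.35) = 0.3934
Before dose 3, 2 doses have been given (aged 1τ, 2τ).
C_trough = C₀ × (r + r²) = 5.769 × (0.3934 + 0.1548) = 3.163 mg/L

3.16 mg/L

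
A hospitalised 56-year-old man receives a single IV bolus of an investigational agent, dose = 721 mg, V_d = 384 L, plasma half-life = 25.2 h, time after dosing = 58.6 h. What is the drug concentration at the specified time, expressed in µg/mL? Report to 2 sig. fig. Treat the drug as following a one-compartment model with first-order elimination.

C₀ = Dose / Vd = 721.0 / 384 = 1.878 mg/L
k = ln2 / t½ = 0.693147 / 25.2 = 0.02751 h⁻¹
C = C₀ · e^(−k·t) = 1.878 × e^(−0.02751 × 58.6)
  = 1.878 × 0.1995 = 0.3747 mg/L
(0.3747 mg/L = 0.3747 µg/mL)

0.37 µg/mL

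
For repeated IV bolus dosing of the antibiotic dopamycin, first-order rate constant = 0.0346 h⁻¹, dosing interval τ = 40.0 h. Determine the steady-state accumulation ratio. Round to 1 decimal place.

e^(−kτ) = e^(−0.03460 × 40.0) = 0.2506
Accumulation ratio R = 1 / (1 − e^(−kτ)) = 1 / (1 − 0.2506) = 1.334

1.3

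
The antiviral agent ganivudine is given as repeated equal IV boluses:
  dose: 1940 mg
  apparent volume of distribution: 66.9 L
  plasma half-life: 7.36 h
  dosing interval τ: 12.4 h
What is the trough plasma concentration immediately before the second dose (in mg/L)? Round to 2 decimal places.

9.02 mg/L

C₀ per dose = Dose / Vd = 1940 / 66.9 = 29.00 mg/L
k = ln2 / t½ = 0.693147 / 7.36 = 0.09418 h⁻¹
Fraction remaining after one interval: r = e^(−kτ) = e^(−0.09418 × 12.4) = 0.3110
Before dose 2, 1 dose has been given (aged 1τ).
C_trough = C₀ × r = 29.00 × 0.3110 = 9.019 mg/L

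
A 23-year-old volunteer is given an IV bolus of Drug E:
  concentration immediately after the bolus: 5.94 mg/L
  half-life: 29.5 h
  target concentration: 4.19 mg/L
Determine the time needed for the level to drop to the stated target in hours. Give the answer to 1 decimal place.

14.9 h

k = ln2 / t½ = 0.693147 / 29.5 = 0.02350 h⁻¹
t = ln(C₀ / C) / k = ln(5.940 / 4.19) / 0.02350
  = ln(1.418) / 0.02350 = 0.3492 / 0.02350 = 14.86 h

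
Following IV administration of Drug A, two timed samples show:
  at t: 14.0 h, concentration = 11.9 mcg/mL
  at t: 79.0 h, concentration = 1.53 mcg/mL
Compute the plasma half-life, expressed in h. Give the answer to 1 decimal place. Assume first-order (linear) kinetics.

k = ln(C₁/C₂) / (t₂ − t₁) = ln(11.9/1.53) / (79.0 − 14.0)
  = 2.051 / 65.00 = 0.03155 h⁻¹
t½ = ln2 / k = 0.693147 / 0.03155 = 21.97 h

22.0 h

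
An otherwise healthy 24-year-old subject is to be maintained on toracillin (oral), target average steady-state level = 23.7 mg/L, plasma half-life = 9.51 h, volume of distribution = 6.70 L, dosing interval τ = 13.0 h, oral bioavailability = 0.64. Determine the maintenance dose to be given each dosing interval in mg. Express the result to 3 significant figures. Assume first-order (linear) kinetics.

235 mg

k = ln2 / t½ = 0.693147 / 9.51 = 0.07289 h⁻¹
CL = k × Vd = 0.07289 × 6.70 = 0.4884 L/h
At steady state, F × (Dose/τ) = Css × CL.
Dose = Css × CL × τ / F = 23.7 × 0.4884 × 13.0 / 0.64 = 235.1 mg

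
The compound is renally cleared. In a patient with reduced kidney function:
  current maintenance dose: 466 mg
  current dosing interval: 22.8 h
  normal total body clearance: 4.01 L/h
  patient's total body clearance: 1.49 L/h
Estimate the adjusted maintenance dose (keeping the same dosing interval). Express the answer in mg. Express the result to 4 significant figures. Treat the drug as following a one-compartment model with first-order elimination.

173.2 mg

To keep the same average steady-state level, dosing rate must scale with clearance.
CL ratio = 1.49 / 4.01 = 0.3716
New dose (same interval) = 466 × 0.3716 = 173.2 mg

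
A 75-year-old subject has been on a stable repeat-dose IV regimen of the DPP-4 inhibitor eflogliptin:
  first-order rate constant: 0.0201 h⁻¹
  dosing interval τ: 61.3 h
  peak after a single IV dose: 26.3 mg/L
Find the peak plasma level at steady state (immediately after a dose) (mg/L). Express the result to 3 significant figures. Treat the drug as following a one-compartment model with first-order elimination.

e^(−kτ) = e^(−0.02010 × 61.3) = 0.2917
Accumulation ratio R = 1 / (1 − e^(−kτ)) = 1 / (1 − 0.2917) = 1.412
Steady-state peak = C₀ × R = 26.3 × 1.412 = 37.14 mg/L

37.1 mg/L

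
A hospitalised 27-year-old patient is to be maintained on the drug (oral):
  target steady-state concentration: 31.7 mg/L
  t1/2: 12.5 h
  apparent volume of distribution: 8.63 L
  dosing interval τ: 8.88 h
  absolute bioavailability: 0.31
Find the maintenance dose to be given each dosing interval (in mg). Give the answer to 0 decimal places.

k = ln2 / t½ = 0.693147 / 12.5 = 0.05545 h⁻¹
CL = k × Vd = 0.05545 × 8.63 = 0.4785 L/h
At steady state, F × (Dose/τ) = Css × CL.
Dose = Css × CL × τ / F = 31.7 × 0.4785 × 8.88 / 0.31 = 434.5 mg

435 mg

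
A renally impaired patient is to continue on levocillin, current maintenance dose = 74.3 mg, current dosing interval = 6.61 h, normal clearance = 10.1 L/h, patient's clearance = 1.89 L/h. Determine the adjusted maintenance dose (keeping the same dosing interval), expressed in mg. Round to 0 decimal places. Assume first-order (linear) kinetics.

To keep the same average steady-state level, dosing rate must scale with clearance.
CL ratio = 1.89 / 10.1 = 0.1871
New dose (same interval) = 74.3 × 0.1871 = 13.90 mg

14 mg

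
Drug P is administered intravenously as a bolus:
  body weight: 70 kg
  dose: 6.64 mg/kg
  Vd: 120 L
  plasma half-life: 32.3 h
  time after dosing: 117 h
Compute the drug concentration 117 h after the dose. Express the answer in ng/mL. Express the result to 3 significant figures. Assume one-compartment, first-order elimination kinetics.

Total dose = 6.64 × 70 = 464.8 mg
C₀ = Dose / Vd = 464.8 / 120 = 3.873 mg/L
k = ln2 / t½ = 0.693147 / 32.3 = 0.02146 h⁻¹
C = C₀ · e^(−k·t) = 3.873 × e^(−0.02146 × 117)
  = 3.873 × 0.08120 = 0.3145 mg/L
Convert: 0.3145 mg/L × 1000 = 314.5 ng/mL

315 ng/mL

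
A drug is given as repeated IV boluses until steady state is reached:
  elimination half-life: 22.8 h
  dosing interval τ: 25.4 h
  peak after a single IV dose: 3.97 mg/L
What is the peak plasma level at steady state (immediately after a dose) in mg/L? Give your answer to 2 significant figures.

k = ln2 / t½ = 0.693147 / 22.8 = 0.03040 h⁻¹
e^(−kτ) = e^(−0.03040 × 25.4) = 0.4620
Accumulation ratio R = 1 / (1 − e^(−kτ)) = 1 / (1 − 0.4620) = 1.859
Steady-state peak = C₀ × R = 3.97 × 1.859 = 7.380 mg/L

7.4 mg/L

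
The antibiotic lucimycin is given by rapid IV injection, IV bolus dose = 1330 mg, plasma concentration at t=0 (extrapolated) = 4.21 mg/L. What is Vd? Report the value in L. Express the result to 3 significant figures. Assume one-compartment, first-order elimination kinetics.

316 L

Vd = Dose / C₀ = 1330 / 4.21 = 315.9 L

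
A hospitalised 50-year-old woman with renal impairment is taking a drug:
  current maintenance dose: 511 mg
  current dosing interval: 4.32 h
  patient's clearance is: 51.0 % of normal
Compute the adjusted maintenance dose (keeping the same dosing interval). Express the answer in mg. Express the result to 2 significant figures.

260 mg

To keep the same average steady-state level, dosing rate must scale with clearance.
CL ratio = 51.0 / 100 = 0.5100
New dose (same interval) = 511 × 0.5100 = 260.6 mg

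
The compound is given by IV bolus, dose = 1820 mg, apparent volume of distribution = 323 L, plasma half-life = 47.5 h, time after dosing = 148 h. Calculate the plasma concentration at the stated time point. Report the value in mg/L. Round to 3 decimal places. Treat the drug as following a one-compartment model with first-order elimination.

0.650 mg/L

C₀ = Dose / Vd = 1820 / 323 = 5.635 mg/L
k = ln2 / t½ = 0.693147 / 47.5 = 0.01459 h⁻¹
C = C₀ · e^(−k·t) = 5.635 × e^(−0.01459 × 148)
  = 5.635 × 0.1154 = 0.6503 mg/L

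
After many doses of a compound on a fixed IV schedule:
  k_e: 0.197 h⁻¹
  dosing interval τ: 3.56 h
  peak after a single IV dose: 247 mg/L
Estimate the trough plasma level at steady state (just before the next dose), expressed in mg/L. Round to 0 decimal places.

243 mg/L

e^(−kτ) = e^(−0.1970 × 3.56) = 0.4959
Accumulation ratio R = 1 / (1 − e^(−kτ)) = 1 / (1 − 0.4959) = 1.984
Steady-state trough = C₀ × R × e^(−kτ) = 247 × 1.984 × 0.4959 = 243.0 mg/L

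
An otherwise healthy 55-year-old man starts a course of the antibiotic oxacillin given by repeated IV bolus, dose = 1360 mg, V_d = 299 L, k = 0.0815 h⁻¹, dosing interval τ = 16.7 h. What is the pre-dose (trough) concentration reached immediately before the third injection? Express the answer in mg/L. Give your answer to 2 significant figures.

C₀ per dose = Dose / Vd = 1360 / 299 = 4.548 mg/L
Fraction remaining after one interval: r = e^(−kτ) = e^(−0.08150 × 16.7) = 0.2564
Before dose 3, 2 doses have been given (aged 1τ, 2τ).
C_trough = C₀ × (r + r²) = 4.548 × (0.2564 + 0.06574) = 1.465 mg/L

1.5 mg/L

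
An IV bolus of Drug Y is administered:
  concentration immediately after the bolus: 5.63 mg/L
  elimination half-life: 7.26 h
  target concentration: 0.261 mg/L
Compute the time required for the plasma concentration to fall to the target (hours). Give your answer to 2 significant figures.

32 h

k = ln2 / t½ = 0.693147 / 7.26 = 0.09547 h⁻¹
t = ln(C₀ / C) / k = ln(5.630 / 0.261) / 0.09547
  = ln(21.57) / 0.09547 = 3.071 / 0.09547 = 32.17 h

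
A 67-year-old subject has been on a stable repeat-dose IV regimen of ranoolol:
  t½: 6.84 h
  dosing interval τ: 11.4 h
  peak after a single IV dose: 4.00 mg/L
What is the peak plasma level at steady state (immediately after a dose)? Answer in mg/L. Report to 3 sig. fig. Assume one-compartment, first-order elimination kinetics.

5.84 mg/L

k = ln2 / t½ = 0.693147 / 6.84 = 0.1013 h⁻¹
e^(−kτ) = e^(−0.1013 × 11.4) = 0.3151
Accumulation ratio R = 1 / (1 − e^(−kτ)) = 1 / (1 − 0.3151) = 1.460
Steady-state peak = C₀ × R = 4.00 × 1.460 = 5.840 mg/L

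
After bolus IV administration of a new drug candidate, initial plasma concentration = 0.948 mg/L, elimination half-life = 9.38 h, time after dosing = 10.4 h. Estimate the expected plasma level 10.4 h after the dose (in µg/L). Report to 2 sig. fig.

440 µg/L

k = ln2 / t½ = 0.693147 / 9.38 = 0.07390 h⁻¹
C = C₀ · e^(−k·t) = 0.9480 × e^(−0.07390 × 10.4)
  = 0.9480 × 0.4637 = 0.4396 mg/L
Convert: 0.4396 mg/L × 1000 = 439.6 µg/L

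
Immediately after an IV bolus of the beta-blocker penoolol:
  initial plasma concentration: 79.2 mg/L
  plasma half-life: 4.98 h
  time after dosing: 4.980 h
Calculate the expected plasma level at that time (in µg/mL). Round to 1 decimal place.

k = ln2 / t½ = 0.693147 / 4.98 = 0.1392 h⁻¹
t / t½ = 4.980 / 4.98 = 1 half-lives
C = C₀ × (1/2)^1 = 79.20 × 0.5000 = 39.60 mg/L
(39.60 mg/L = 39.60 µg/mL)

39.6 µg/mL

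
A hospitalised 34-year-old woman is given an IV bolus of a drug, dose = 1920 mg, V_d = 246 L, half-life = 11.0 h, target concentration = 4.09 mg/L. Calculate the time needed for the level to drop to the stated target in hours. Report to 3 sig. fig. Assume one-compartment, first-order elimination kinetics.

10.3 h

C₀ = Dose / Vd = 1920 / 246 = 7.805 mg/L
k = ln2 / t½ = 0.693147 / 11.0 = 0.06301 h⁻¹
t = ln(C₀ / C) / k = ln(7.805 / 4.09) / 0.06301
  = ln(1.908) / 0.06301 = 0.6461 / 0.06301 = 10.25 h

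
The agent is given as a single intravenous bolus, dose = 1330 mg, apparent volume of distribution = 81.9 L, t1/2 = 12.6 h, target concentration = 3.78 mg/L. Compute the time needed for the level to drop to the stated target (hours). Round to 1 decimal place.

26.5 h

C₀ = Dose / Vd = 1330 / 81.9 = 16.24 mg/L
k = ln2 / t½ = 0.693147 / 12.6 = 0.05501 h⁻¹
t = ln(C₀ / C) / k = ln(16.24 / 3.78) / 0.05501
  = ln(4.296) / 0.05501 = 1.458 / 0.05501 = 26.50 h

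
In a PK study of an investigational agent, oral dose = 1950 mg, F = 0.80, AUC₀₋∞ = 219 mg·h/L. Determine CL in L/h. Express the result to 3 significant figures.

7.12 L/h

CL = F·Dose / AUC = 0.80 × 1950 / 219 = 7.123 L/h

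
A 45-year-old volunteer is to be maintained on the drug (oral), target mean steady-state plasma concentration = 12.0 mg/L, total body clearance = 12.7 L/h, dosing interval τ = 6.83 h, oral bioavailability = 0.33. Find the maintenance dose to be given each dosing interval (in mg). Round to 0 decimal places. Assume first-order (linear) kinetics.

At steady state, F × (Dose/τ) = Css × CL.
Dose = Css × CL × τ / F = 12.0 × 12.70 × 6.83 / 0.33 = 3154 mg

3154 mg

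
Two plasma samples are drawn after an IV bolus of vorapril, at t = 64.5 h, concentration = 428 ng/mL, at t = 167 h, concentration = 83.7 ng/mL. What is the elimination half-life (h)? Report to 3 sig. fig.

k = ln(C₁/C₂) / (t₂ − t₁) = ln(428/83.7) / (167 − 64.5)
  = 1.632 / 102.5 = 0.01592 h⁻¹
t½ = ln2 / k = 0.693147 / 0.01592 = 43.54 h

43.5 h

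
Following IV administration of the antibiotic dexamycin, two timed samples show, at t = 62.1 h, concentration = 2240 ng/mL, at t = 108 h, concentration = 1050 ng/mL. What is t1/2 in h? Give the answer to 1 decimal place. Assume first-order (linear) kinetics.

k = ln(C₁/C₂) / (t₂ − t₁) = ln(2240/1050) / (108 − 62.1)
  = 0.7577 / 45.90 = 0.01651 h⁻¹
t½ = ln2 / k = 0.693147 / 0.01651 = 41.98 h

42.0 h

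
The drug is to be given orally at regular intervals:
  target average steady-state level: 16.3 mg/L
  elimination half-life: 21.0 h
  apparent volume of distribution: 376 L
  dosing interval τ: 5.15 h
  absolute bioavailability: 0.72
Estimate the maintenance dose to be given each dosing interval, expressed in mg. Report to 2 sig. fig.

1400 mg

k = ln2 / t½ = 0.693147 / 21.0 = 0.03301 h⁻¹
CL = k × Vd = 0.03301 × 376 = 12.41 L/h
At steady state, F × (Dose/τ) = Css × CL.
Dose = Css × CL × τ / F = 16.3 × 12.41 × 5.15 / 0.72 = 1447 mg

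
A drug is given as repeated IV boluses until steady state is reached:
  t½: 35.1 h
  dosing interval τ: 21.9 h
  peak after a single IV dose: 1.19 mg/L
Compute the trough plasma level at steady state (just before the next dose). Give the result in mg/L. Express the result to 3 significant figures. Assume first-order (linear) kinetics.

2.20 mg/L

k = ln2 / t½ = 0.693147 / 35.1 = 0.01975 h⁻¹
e^(−kτ) = e^(−0.01975 × 21.9) = 0.6489
Accumulation ratio R = 1 / (1 − e^(−kτ)) = 1 / (1 − 0.6489) = 2.848
Steady-state trough = C₀ × R × e^(−kτ) = 1.19 × 2.848 × 0.6489 = 2.199 mg/L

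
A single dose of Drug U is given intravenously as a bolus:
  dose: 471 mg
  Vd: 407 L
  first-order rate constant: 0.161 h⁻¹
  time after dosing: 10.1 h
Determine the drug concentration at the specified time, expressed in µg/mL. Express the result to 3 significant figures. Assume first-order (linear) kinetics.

C₀ = Dose / Vd = 471.0 / 407 = 1.157 mg/L
C = C₀ · e^(−k·t) = 1.157 × e^(−0.1610 × 10.1)
  = 1.157 × 0.1967 = 0.2276 mg/L
(0.2276 mg/L = 0.2276 µg/mL)

0.228 µg/mL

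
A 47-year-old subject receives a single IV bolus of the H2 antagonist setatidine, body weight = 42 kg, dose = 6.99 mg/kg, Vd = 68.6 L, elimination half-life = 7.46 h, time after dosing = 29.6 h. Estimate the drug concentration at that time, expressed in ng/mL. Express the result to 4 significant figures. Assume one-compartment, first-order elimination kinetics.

273.5 ng/mL

Total dose = 6.99 × 42 = 293.6 mg
C₀ = Dose / Vd = 293.6 / 68.6 = 4.280 mg/L
k = ln2 / t½ = 0.693147 / 7.46 = 0.09292 h⁻¹
C = C₀ · e^(−k·t) = 4.280 × e^(−0.09292 × 29.6)
  = 4.280 × 0.06390 = 0.2735 mg/L
Convert: 0.2735 mg/L × 1000 = 273.5 ng/mL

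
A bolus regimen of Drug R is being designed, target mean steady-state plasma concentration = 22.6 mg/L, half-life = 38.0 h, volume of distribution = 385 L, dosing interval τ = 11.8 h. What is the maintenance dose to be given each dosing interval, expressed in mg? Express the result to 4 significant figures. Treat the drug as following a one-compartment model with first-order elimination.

k = ln2 / t½ = 0.693147 / 38.0 = 0.01824 h⁻¹
CL = k × Vd = 0.01824 × 385 = 7.022 L/h
At steady state, Dose/τ = Css × CL.
Dose = Css × CL × τ = 22.6 × 7.022 × 11.8 = 1873 mg

1873 mg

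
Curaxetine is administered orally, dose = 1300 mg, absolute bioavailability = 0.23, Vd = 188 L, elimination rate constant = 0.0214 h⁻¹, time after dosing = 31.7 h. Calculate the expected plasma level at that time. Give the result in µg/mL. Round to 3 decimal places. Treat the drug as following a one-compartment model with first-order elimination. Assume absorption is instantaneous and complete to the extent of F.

0.807 µg/mL

Amount reaching circulation = F × Dose = 0.23 × 1300 = 299.0 mg
C₀ = F·Dose / Vd = 299.0 / 188 = 1.590 mg/L
C = C₀ · e^(−k·t) = 1.590 × e^(−0.02140 × 31.7)
  = 1.590 × 0.5074 = 0.8068 mg/L
(0.8068 mg/L = 0.8068 µg/mL)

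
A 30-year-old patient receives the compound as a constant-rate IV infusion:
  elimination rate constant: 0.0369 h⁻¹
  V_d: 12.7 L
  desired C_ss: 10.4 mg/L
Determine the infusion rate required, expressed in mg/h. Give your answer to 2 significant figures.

4.9 mg/h

CL = k × Vd = 0.03690 × 12.7 = 0.4686 L/h
At steady state, infusion rate R₀ = Css × CL = 10.4 × 0.4686 = 4.873 mg/h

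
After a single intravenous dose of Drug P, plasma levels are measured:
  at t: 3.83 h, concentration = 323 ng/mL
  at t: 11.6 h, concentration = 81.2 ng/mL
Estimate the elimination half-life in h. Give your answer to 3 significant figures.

k = ln(C₁/C₂) / (t₂ − t₁) = ln(323/81.2) / (11.6 − 3.83)
  = 1.381 / 7.770 = 0.1777 h⁻¹
t½ = ln2 / k = 0.693147 / 0.1777 = 3.901 h

3.90 h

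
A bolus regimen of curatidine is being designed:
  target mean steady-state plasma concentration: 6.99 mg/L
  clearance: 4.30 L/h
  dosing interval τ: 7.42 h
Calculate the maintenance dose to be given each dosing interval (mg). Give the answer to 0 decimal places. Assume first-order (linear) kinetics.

223 mg

At steady state, Dose/τ = Css × CL.
Dose = Css × CL × τ = 6.99 × 4.300 × 7.42 = 223.0 mg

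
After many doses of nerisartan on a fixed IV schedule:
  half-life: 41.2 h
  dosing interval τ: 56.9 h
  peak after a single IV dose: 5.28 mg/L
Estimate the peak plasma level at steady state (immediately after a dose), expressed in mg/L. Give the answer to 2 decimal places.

8.57 mg/L

k = ln2 / t½ = 0.693147 / 41.2 = 0.01682 h⁻¹
e^(−kτ) = e^(−0.01682 × 56.9) = 0.3840
Accumulation ratio R = 1 / (1 − e^(−kτ)) = 1 / (1 − 0.3840) = 1.623
Steady-state peak = C₀ × R = 5.28 × 1.623 = 8.569 mg/L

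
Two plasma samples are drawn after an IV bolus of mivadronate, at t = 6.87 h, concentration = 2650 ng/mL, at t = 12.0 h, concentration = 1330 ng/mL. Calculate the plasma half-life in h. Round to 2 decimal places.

5.16 h

k = ln(C₁/C₂) / (t₂ − t₁) = ln(2650/1330) / (12.0 − 6.87)
  = 0.6894 / 5.130 = 0.1344 h⁻¹
t½ = ln2 / k = 0.693147 / 0.1344 = 5.157 h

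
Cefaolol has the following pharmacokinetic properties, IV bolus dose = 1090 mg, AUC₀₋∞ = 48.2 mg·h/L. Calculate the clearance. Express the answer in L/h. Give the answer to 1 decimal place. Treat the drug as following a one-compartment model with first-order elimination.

22.6 L/h

CL = Dose / AUC = 1090 / 48.2 = 22.61 L/h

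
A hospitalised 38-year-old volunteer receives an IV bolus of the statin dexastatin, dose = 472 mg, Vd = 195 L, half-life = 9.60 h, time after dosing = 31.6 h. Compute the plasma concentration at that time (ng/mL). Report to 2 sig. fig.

C₀ = Dose / Vd = 472.0 / 195 = 2.421 mg/L
k = ln2 / t½ = 0.693147 / 9.60 = 0.07220 h⁻¹
C = C₀ · e^(−k·t) = 2.421 × e^(−0.07220 × 31.6)
  = 2.421 × 0.1021 = 0.2472 mg/L
Convert: 0.2472 mg/L × 1000 = 247.2 ng/mL

250 ng/mL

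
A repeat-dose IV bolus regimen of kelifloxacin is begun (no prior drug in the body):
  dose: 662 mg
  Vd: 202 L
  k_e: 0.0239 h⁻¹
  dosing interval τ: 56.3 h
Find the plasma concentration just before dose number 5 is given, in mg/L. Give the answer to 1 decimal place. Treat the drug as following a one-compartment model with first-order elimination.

C₀ per dose = Dose / Vd = 662 / 202 = 3.277 mg/L
Fraction remaining after one interval: r = e^(−kτ) = e^(−0.02390 × 56.3) = 0.2604
Before dose 5, 4 doses have been given (aged 1τ, 2τ, 3τ, 4τ).
C_trough = C₀ × (r + r² + … + r^4) = C₀ × r(1−r^4)/(1−r)
        = 3.277 × 0.2604 × (1 − 0.004598) / (1 − 0.2604) = 1.148 mg/L

1.1 mg/L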